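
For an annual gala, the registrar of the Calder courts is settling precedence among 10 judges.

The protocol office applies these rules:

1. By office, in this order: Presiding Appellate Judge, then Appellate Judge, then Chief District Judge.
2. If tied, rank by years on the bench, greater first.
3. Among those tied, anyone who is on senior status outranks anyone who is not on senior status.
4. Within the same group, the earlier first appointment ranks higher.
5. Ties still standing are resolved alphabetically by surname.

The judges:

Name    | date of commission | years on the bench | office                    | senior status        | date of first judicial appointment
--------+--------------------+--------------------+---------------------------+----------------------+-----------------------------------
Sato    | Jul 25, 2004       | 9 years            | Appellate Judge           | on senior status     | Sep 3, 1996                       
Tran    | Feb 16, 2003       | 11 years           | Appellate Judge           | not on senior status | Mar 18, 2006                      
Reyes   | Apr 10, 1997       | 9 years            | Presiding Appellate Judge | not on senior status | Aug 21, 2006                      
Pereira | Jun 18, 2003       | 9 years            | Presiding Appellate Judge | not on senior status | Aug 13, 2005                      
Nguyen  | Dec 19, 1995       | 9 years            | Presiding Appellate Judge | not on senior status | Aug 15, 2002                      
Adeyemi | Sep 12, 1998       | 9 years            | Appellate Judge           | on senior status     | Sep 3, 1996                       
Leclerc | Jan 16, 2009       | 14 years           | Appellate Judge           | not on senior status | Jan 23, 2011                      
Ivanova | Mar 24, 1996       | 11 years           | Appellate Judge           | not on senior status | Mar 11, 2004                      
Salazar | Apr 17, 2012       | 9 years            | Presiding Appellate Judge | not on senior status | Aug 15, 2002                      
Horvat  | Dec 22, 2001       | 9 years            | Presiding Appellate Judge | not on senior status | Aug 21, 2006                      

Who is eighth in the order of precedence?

Tran

By office: Nguyen, Salazar, Pereira, Horvat and Reyes (Presiding Appellate Judge); then Leclerc, Ivanova, Tran, Adeyemi and Sato (Appellate Judge).
Nguyen, Salazar, Pereira, Horvat and Reyes all have years on the bench 9 years, so the next rule applies.
Nguyen, Salazar, Pereira, Horvat and Reyes are each not on senior status, so the next rule applies.
Among Nguyen, Salazar, Pereira, Horvat and Reyes, by date of first judicial appointment (earlier first): Nguyen and Salazar (Aug 15, 2002) before Pereira (Aug 13, 2005) before Horvat and Reyes (Aug 21, 2006).
Among Nguyen and Salazar, alphabetically by surname: Nguyen before Salazar.
Among Horvat and Reyes, alphabetically by surname: Horvat before Reyes.
Among Leclerc, Ivanova, Tran, Adeyemi and Sato, by years on the bench (higher first): Leclerc (14 years) before Ivanova and Tran (11 years) before Adeyemi and Sato (9 years).
Ivanova and Tran are each not on senior status, so the next rule applies.
Among Ivanova and Tran, by date of first judicial appointment (earlier first): Ivanova (Mar 11, 2004) before Tran (Mar 18, 2006).
Adeyemi and Sato are each on senior status, so the next rule applies.
Adeyemi and Sato both have date of first judicial appointment Sep 3, 1996, so the next rule applies.
Among Adeyemi and Sato, alphabetically by surname: Adeyemi before Sato.
Order: Nguyen, Salazar, Pereira, Horvat, Reyes, Leclerc, Ivanova, Tran, Adeyemi, Sato.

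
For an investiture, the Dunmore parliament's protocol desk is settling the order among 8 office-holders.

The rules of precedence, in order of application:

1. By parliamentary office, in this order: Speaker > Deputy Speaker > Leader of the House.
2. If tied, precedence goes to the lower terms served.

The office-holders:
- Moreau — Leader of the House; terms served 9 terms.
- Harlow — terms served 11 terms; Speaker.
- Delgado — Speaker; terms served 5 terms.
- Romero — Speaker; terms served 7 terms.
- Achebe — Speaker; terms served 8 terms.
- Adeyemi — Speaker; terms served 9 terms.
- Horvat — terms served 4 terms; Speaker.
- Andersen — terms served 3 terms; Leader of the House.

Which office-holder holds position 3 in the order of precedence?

Romero

By parliamentary office: Horvat, Delgado, Romero, Achebe, Adeyemi and Harlow (Speaker); then Andersen and Moreau (Leader of the House).
Among Horvat, Delgado, Romero, Achebe, Adeyemi and Harlow, by terms served (lower first): Horvat (4 terms) before Delgado (5 terms) before Romero (7 terms) before Achebe (8 terms) before Adeyemi (9 terms) before Harlow (11 terms).
Among Andersen and Moreau, by terms served (lower first): Andersen (3 terms) before Moreau (9 terms).
Order: Horvat, Delgado, Romero, Achebe, Adeyemi, Harlow, Andersen, Moreau.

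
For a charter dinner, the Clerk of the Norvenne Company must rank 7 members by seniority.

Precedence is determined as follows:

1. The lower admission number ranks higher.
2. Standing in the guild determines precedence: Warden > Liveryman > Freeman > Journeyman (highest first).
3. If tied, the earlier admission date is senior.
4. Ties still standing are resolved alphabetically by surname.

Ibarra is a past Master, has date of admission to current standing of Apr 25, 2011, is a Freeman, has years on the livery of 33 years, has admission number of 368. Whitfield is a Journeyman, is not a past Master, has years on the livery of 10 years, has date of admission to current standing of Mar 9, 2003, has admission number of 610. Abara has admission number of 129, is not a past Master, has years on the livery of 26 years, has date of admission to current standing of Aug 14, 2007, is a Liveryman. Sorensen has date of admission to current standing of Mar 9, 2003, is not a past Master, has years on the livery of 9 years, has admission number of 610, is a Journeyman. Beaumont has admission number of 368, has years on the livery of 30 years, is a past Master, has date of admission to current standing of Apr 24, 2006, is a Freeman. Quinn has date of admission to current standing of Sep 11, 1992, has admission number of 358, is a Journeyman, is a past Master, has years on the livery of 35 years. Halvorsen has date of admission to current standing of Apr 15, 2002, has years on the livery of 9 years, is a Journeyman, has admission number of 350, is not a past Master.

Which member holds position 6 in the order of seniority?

By admission number (lower first): Abara (129); then Halvorsen (350); then Quinn (358); then Beaumont and Ibarra (both 368); then Sorensen and Whitfield (both 610).
Beaumont and Ibarra are each Freeman, so the next rule applies.
Among Beaumont and Ibarra, by date of admission to current standing (earlier first): Beaumont (Apr 24, 2006) before Ibarra (Apr 25, 2011).
Sorensen and Whitfield are each Journeyman, so the next rule applies.
Sorensen and Whitfield both have date of admission to current standing Mar 9, 2003, so the next rule applies.
Among Sorensen and Whitfield, alphabetically by surname: Sorensen before Whitfield.
Order: Abara, Halvorsen, Quinn, Beaumont, Ibarra, Sorensen, Whitfield.

Sorensen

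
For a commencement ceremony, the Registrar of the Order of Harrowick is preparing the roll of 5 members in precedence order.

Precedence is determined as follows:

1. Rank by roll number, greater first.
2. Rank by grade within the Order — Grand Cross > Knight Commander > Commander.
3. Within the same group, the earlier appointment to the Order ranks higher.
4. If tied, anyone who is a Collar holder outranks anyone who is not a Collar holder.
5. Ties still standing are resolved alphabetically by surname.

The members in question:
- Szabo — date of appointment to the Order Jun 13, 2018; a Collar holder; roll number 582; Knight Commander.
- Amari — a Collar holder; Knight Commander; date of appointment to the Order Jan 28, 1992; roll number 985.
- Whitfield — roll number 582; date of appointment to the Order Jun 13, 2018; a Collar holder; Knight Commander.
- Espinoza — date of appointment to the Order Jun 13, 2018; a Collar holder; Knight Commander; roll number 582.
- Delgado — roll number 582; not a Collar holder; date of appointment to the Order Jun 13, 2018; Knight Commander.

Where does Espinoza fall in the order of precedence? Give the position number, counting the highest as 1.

2

By roll number (higher first): Amari (985); then Espinoza, Szabo, Whitfield and Delgado (each 582).
Espinoza, Szabo, Whitfield and Delgado are each Knight Commander, so the next rule applies.
Espinoza, Szabo, Whitfield and Delgado all have date of appointment to the Order Jun 13, 2018, so the next rule applies.
Among Espinoza, Szabo, Whitfield and Delgado, a Collar holder before not a Collar holder: Espinoza, Szabo and Whitfield (a Collar holder) before Delgado (not a Collar holder).
Among Espinoza, Szabo and Whitfield, alphabetically by surname: Espinoza before Szabo before Whitfield.
Order: Amari, Espinoza, Szabo, Whitfield, Delgado. So position 2.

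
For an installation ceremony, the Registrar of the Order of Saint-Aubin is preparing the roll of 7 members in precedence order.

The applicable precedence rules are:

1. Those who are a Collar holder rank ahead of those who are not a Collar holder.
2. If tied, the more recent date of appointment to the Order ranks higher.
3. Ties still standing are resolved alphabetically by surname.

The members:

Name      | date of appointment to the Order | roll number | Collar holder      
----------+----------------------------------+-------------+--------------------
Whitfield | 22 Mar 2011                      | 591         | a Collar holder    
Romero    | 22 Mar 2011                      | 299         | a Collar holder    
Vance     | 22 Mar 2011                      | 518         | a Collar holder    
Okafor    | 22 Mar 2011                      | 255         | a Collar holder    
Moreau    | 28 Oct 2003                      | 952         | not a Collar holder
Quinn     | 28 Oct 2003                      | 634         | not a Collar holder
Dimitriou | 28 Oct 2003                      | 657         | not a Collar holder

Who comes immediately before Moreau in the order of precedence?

By the first rule: Okafor, Romero, Vance and Whitfield (each a Collar holder); then Dimitriou, Moreau and Quinn (each not a Collar holder).
Okafor, Romero, Vance and Whitfield all have date of appointment to the Order 22 Mar 2011, so the next rule applies.
Among Okafor, Romero, Vance and Whitfield, alphabetically by surname: Okafor before Romero before Vance before Whitfield.
Dimitriou, Moreau and Quinn all have date of appointment to the Order 28 Oct 2003, so the next rule applies.
Among Dimitriou, Moreau and Quinn, alphabetically by surname: Dimitriou before Moreau before Quinn.
Order: Okafor, Romero, Vance, Whitfield, Dimitriou, Moreau, Quinn.

Dimitriou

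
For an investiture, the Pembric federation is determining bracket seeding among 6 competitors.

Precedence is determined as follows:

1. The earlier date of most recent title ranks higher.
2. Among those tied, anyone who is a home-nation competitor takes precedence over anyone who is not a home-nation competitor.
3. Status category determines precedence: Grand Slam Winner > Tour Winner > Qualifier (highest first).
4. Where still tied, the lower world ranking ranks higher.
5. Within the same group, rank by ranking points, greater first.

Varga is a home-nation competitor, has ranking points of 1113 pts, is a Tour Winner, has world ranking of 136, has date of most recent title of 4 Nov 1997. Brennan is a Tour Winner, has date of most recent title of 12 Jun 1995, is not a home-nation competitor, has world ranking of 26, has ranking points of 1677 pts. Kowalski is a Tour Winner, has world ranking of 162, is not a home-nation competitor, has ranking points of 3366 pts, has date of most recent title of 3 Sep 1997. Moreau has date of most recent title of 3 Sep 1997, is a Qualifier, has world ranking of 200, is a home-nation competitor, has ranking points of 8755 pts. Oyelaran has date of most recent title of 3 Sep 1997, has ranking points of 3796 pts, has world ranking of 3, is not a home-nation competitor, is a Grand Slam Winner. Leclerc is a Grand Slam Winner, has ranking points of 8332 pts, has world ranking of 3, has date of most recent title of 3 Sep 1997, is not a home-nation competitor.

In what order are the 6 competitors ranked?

Brennan, Moreau, Leclerc, Oyelaran, Kowalski, Varga

By date of most recent title (earlier first): Brennan (12 Jun 1995); then Moreau, Leclerc, Oyelaran and Kowalski (each 3 Sep 1997); then Varga (4 Nov 1997).
Among Moreau, Leclerc, Oyelaran and Kowalski, a home-nation competitor before not a home-nation competitor: Moreau (a home-nation competitor) before Leclerc, Oyelaran and Kowalski (not a home-nation competitor).
Among Leclerc, Oyelaran and Kowalski, by status category: Leclerc and Oyelaran (Grand Slam Winner) before Kowalski (Tour Winner).
Leclerc and Oyelaran both have world ranking 3, so the next rule applies.
Among Leclerc and Oyelaran, by ranking points (higher first): Leclerc (8332 pts) before Oyelaran (3796 pts).
Full order: Brennan, Moreau, Leclerc, Oyelaran, Kowalski, Varga.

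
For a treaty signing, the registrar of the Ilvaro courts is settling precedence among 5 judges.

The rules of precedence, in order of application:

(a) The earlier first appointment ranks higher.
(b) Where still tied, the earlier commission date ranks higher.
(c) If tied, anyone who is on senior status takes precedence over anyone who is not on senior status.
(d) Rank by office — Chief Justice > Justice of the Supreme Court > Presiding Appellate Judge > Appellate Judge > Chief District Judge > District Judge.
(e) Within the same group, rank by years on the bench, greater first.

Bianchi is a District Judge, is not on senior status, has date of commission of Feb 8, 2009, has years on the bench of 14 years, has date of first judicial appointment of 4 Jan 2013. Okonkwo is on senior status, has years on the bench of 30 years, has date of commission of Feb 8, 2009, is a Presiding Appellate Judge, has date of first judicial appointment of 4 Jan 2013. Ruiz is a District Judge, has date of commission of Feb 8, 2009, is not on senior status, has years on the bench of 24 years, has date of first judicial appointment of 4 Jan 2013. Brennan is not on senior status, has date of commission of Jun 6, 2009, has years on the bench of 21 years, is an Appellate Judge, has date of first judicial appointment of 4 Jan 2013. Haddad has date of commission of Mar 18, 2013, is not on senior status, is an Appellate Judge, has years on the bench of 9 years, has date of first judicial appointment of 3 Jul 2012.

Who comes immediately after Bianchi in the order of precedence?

By date of first judicial appointment (earlier first): Haddad (3 Jul 2012); then Okonkwo, Ruiz, Bianchi and Brennan (each 4 Jan 2013).
Among Okonkwo, Ruiz, Bianchi and Brennan, by date of commission (earlier first): Okonkwo, Ruiz and Bianchi (Feb 8, 2009) before Brennan (Jun 6, 2009).
Among Okonkwo, Ruiz and Bianchi, on senior status before not on senior status: Okonkwo (on senior status) before Ruiz and Bianchi (not on senior status).
Ruiz and Bianchi are each District Judge, so the next rule applies.
Among Ruiz and Bianchi, by years on the bench (higher first): Ruiz (24 years) before Bianchi (14 years).
Order: Haddad, Okonkwo, Ruiz, Bianchi, Brennan.

Brennan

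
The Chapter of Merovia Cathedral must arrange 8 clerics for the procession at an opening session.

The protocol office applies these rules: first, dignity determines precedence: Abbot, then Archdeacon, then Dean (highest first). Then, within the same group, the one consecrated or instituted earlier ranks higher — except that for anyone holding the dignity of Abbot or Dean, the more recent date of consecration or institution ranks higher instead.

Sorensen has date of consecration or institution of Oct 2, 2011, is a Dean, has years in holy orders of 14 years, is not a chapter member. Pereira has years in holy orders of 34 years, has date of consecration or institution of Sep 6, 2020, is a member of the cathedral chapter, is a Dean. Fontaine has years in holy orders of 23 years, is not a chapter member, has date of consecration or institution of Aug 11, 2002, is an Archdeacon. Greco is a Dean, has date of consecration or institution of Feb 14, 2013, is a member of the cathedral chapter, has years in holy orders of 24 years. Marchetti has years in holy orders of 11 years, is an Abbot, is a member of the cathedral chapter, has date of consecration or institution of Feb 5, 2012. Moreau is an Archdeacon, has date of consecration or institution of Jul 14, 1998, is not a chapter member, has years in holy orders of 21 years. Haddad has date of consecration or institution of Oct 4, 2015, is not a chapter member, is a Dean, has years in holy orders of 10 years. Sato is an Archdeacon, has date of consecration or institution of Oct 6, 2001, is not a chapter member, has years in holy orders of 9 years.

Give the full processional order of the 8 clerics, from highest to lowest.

By dignity: Marchetti (Abbot); then Moreau, Sato and Fontaine (Archdeacon); then Pereira, Haddad, Greco and Sorensen (Dean).
Among Moreau, Sato and Fontaine, by date of consecration or institution (earlier first): Moreau (Jul 14, 1998) before Sato (Oct 6, 2001) before Fontaine (Aug 11, 2002).
Among Pereira, Haddad, Greco and Sorensen, by date of consecration or institution (later first) (reversed rule for this group): Pereira (Sep 6, 2020) before Haddad (Oct 4, 2015) before Greco (Feb 14, 2013) before Sorensen (Oct 2, 2011).
Full order: Marchetti, Moreau, Sato, Fontaine, Pereira, Haddad, Greco, Sorensen.

Marchetti, Moreau, Sato, Fontaine, Pereira, Haddad, Greco, Sorensen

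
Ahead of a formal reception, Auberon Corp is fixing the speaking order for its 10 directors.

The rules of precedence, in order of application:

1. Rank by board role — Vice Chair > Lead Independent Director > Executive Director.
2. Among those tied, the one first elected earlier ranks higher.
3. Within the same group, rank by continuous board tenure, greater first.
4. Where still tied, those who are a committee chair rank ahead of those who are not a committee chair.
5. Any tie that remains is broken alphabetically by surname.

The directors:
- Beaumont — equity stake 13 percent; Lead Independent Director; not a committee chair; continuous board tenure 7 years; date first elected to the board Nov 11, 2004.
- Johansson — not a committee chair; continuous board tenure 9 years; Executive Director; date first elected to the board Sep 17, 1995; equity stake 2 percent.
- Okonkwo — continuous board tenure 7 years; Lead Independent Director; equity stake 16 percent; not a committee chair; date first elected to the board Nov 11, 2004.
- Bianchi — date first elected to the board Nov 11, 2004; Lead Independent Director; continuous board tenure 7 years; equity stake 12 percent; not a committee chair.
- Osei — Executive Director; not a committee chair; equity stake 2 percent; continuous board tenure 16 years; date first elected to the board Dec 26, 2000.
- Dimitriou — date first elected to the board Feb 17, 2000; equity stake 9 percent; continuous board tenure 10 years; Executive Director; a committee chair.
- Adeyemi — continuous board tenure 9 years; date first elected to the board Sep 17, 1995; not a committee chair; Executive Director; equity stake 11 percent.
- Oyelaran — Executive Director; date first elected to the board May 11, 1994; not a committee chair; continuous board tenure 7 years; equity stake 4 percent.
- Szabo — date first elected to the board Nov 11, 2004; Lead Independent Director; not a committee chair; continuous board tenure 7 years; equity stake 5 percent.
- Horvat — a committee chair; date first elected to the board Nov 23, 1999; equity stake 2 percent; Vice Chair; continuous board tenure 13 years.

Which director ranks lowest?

Osei

By board role: Horvat (Vice Chair); then Beaumont, Bianchi, Okonkwo and Szabo (Lead Independent Director); then Oyelaran, Adeyemi, Johansson, Dimitriou and Osei (Executive Director).
Beaumont, Bianchi, Okonkwo and Szabo all have date first elected to the board Nov 11, 2004, so the next rule applies.
Beaumont, Bianchi, Okonkwo and Szabo all have continuous board tenure 7 years, so the next rule applies.
Beaumont, Bianchi, Okonkwo and Szabo are each not a committee chair, so the next rule applies.
Among Beaumont, Bianchi, Okonkwo and Szabo, alphabetically by surname: Beaumont before Bianchi before Okonkwo before Szabo.
Among Oyelaran, Adeyemi, Johansson, Dimitriou and Osei, by date first elected to the board (earlier first): Oyelaran (May 11, 1994) before Adeyemi and Johansson (Sep 17, 1995) before Dimitriou (Feb 17, 2000) before Osei (Dec 26, 2000).
Adeyemi and Johansson both have continuous board tenure 9 years, so the next rule applies.
Adeyemi and Johansson are each not a committee chair, so the next rule applies.
Among Adeyemi and Johansson, alphabetically by surname: Adeyemi before Johansson.
Order: Horvat, Beaumont, Bianchi, Okonkwo, Szabo, Oyelaran, Adeyemi, Johansson, Dimitriou, Osei.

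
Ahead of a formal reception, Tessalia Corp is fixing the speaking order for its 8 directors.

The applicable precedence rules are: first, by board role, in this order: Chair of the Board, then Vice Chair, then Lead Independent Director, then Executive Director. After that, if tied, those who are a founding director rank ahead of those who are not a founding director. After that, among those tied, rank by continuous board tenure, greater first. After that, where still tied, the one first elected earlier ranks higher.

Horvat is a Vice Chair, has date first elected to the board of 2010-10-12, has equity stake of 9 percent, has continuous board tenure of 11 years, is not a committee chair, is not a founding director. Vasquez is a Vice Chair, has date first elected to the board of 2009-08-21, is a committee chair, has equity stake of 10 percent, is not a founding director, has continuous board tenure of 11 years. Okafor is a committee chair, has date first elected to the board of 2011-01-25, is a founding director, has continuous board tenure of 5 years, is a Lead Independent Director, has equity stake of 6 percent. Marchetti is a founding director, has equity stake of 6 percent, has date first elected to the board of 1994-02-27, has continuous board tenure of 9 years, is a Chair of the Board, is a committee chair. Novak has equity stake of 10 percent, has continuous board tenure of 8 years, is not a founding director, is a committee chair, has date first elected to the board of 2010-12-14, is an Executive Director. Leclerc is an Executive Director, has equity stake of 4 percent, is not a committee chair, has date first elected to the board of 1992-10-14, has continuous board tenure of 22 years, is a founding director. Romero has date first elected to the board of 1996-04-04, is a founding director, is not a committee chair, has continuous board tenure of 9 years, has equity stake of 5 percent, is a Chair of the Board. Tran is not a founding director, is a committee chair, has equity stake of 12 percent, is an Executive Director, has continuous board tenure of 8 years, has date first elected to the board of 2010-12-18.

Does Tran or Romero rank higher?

Romero

By board role: Marchetti and Romero (Chair of the Board); then Vasquez and Horvat (Vice Chair); then Okafor (Lead Independent Director); then Leclerc, Novak and Tran (Executive Director).
Marchetti and Romero are each a founding director, so the next rule applies.
Marchetti and Romero both have continuous board tenure 9 years, so the next rule applies.
Among Marchetti and Romero, by date first elected to the board (earlier first): Marchetti (1994-02-27) before Romero (1996-04-04).
Vasquez and Horvat are each not a founding director, so the next rule applies.
Vasquez and Horvat both have continuous board tenure 11 years, so the next rule applies.
Among Vasquez and Horvat, by date first elected to the board (earlier first): Vasquez (2009-08-21) before Horvat (2010-10-12).
Among Leclerc, Novak and Tran, a founding director before not a founding director: Leclerc (a founding director) before Novak and Tran (not a founding director).
Novak and Tran both have continuous board tenure 8 years, so the next rule applies.
Among Novak and Tran, by date first elected to the board (earlier first): Novak (2010-12-14) before Tran (2010-12-18).
So Romero takes precedence.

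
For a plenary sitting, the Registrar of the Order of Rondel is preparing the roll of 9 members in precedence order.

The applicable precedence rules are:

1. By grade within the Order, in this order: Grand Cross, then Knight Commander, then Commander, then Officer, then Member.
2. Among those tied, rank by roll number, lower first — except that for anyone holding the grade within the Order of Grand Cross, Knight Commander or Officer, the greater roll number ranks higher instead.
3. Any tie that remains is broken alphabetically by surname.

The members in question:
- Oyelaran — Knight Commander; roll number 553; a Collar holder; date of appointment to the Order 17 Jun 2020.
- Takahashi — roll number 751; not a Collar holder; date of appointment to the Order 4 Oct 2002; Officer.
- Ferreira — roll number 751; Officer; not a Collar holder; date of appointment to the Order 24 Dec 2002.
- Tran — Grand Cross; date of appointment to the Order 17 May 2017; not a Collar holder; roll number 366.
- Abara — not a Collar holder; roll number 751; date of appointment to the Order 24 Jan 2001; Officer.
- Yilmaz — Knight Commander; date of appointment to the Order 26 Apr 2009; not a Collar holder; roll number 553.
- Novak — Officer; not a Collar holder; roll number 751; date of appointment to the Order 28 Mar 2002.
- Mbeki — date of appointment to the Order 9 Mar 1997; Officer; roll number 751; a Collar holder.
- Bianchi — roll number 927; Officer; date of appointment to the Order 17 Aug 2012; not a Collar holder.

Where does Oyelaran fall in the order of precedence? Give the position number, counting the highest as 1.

By grade within the Order: Tran (Grand Cross); then Oyelaran and Yilmaz (Knight Commander); then Bianchi, Abara, Ferreira, Mbeki, Novak and Takahashi (Officer).
Oyelaran and Yilmaz both have roll number 553, so the next rule applies.
Among Oyelaran and Yilmaz, alphabetically by surname: Oyelaran before Yilmaz.
Among Bianchi, Abara, Ferreira, Mbeki, Novak and Takahashi, by roll number (higher first) (reversed rule for this group): Bianchi (927) before Abara, Ferreira, Mbeki, Novak and Takahashi (751).
Among Abara, Ferreira, Mbeki, Novak and Takahashi, alphabetically by surname: Abara before Ferreira before Mbeki before Novak before Takahashi.
Order: Tran, Oyelaran, Yilmaz, Bianchi, Abara, Ferreira, Mbeki, Novak, Takahashi. So position 2.

2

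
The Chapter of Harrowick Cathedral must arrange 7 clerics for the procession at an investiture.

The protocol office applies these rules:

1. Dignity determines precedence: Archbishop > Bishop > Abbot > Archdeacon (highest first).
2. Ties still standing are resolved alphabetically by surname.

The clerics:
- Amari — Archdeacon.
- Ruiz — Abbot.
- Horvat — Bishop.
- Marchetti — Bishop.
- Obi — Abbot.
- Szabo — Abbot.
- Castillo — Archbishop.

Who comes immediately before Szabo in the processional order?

Ruiz

By dignity: Castillo (Archbishop); then Horvat and Marchetti (Bishop); then Obi, Ruiz and Szabo (Abbot); then Amari (Archdeacon).
Among Horvat and Marchetti, alphabetically by surname: Horvat before Marchetti.
Among Obi, Ruiz and Szabo, alphabetically by surname: Obi before Ruiz before Szabo.
Order: Castillo, Horvat, Marchetti, Obi, Ruiz, Szabo, Amari.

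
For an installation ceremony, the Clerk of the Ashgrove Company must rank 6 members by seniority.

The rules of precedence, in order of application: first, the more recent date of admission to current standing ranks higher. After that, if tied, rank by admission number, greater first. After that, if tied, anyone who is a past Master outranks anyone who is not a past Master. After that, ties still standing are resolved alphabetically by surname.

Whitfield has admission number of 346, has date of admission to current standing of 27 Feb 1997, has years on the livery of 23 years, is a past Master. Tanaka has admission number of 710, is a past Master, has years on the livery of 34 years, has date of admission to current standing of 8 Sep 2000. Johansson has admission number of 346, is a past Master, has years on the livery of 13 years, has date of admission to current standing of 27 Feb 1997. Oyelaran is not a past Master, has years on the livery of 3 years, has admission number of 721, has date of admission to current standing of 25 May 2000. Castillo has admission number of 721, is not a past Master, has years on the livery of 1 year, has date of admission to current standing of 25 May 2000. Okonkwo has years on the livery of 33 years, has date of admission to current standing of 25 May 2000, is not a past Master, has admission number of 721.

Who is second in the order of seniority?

Castillo

By date of admission to current standing (later first): Tanaka (8 Sep 2000); then Castillo, Okonkwo and Oyelaran (each 25 May 2000); then Johansson and Whitfield (both 27 Feb 1997).
Castillo, Okonkwo and Oyelaran all have admission number 721, so the next rule applies.
Castillo, Okonkwo and Oyelaran are each not a past Master, so the next rule applies.
Among Castillo, Okonkwo and Oyelaran, alphabetically by surname: Castillo before Okonkwo before Oyelaran.
Johansson and Whitfield both have admission number 346, so the next rule applies.
Johansson and Whitfield are each a past Master, so the next rule applies.
Among Johansson and Whitfield, alphabetically by surname: Johansson before Whitfield.
Order: Tanaka, Castillo, Okonkwo, Oyelaran, Johansson, Whitfield.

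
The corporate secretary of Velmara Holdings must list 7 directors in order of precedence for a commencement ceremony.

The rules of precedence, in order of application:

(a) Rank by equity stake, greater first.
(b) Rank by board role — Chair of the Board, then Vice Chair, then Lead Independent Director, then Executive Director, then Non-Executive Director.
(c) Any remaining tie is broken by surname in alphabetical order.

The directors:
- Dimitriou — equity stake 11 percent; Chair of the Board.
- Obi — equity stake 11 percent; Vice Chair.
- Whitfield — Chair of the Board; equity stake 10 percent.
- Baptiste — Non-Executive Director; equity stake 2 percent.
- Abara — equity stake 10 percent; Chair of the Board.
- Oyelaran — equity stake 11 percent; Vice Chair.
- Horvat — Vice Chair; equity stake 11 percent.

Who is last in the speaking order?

Baptiste

By equity stake (higher first): Dimitriou, Horvat, Obi and Oyelaran (each 11 percent); then Abara and Whitfield (both 10 percent); then Baptiste (2 percent).
Among Dimitriou, Horvat, Obi and Oyelaran, by board role: Dimitriou (Chair of the Board) before Horvat, Obi and Oyelaran (Vice Chair).
Among Horvat, Obi and Oyelaran, alphabetically by surname: Horvat before Obi before Oyelaran.
Abara and Whitfield are each Chair of the Board, so the next rule applies.
Among Abara and Whitfield, alphabetically by surname: Abara before Whitfield.
Order: Dimitriou, Horvat, Obi, Oyelaran, Abara, Whitfield, Baptiste.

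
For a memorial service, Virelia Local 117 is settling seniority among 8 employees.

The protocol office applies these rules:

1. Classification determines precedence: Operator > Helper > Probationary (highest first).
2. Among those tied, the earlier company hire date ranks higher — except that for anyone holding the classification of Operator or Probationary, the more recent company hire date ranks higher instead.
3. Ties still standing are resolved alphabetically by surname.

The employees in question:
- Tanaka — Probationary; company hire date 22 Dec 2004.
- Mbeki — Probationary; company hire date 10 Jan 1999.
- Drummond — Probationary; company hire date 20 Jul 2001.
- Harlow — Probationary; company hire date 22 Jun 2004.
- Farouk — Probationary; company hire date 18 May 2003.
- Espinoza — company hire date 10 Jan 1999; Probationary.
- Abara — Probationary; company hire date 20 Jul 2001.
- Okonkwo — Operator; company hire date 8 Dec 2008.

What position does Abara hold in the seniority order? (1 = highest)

5

By classification: Okonkwo (Operator); then Tanaka, Harlow, Farouk, Abara, Drummond, Espinoza and Mbeki (Probationary).
Among Tanaka, Harlow, Farouk, Abara, Drummond, Espinoza and Mbeki, by company hire date (later first) (reversed rule for this group): Tanaka (22 Dec 2004) before Harlow (22 Jun 2004) before Farouk (18 May 2003) before Abara and Drummond (20 Jul 2001) before Espinoza and Mbeki (10 Jan 1999).
Among Abara and Drummond, alphabetically by surname: Abara before Drummond.
Among Espinoza and Mbeki, alphabetically by surname: Espinoza before Mbeki.
Order: Okonkwo, Tanaka, Harlow, Farouk, Abara, Drummond, Espinoza, Mbeki. So position 5.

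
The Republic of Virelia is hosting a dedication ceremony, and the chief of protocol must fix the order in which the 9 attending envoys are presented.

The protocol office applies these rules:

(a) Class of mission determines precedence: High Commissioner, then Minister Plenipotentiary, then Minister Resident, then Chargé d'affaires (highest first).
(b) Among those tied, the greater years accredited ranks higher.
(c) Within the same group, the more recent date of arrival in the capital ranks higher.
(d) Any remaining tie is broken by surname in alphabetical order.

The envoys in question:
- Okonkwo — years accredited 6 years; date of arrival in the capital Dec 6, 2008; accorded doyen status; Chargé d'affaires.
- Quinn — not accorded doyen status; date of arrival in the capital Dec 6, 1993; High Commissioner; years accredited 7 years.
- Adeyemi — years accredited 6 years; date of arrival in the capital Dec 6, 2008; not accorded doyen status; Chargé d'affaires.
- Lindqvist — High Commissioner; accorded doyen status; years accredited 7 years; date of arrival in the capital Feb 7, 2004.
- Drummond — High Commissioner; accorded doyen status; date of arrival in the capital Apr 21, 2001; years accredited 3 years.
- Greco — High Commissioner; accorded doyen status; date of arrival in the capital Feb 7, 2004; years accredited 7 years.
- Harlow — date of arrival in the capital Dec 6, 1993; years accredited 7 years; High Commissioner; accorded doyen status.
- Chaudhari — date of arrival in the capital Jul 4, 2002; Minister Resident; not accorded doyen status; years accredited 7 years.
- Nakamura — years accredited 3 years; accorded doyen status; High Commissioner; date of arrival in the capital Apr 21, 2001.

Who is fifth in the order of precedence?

Drummond

By class of mission: Greco, Lindqvist, Harlow, Quinn, Drummond and Nakamura (High Commissioner); then Chaudhari (Minister Resident); then Adeyemi and Okonkwo (Chargé d'affaires).
Among Greco, Lindqvist, Harlow, Quinn, Drummond and Nakamura, by years accredited (higher first): Greco, Lindqvist, Harlow and Quinn (7 years) before Drummond and Nakamura (3 years).
Among Greco, Lindqvist, Harlow and Quinn, by date of arrival in the capital (later first): Greco and Lindqvist (Feb 7, 2004) before Harlow and Quinn (Dec 6, 1993).
Among Greco and Lindqvist, alphabetically by surname: Greco before Lindqvist.
Among Harlow and Quinn, alphabetically by surname: Harlow before Quinn.
Drummond and Nakamura both have date of arrival in the capital Apr 21, 2001, so the next rule applies.
Among Drummond and Nakamura, alphabetically by surname: Drummond before Nakamura.
Adeyemi and Okonkwo both have years accredited 6 years, so the next rule applies.
Adeyemi and Okonkwo both have date of arrival in the capital Dec 6, 2008, so the next rule applies.
Among Adeyemi and Okonkwo, alphabetically by surname: Adeyemi before Okonkwo.
Order: Greco, Lindqvist, Harlow, Quinn, Drummond, Nakamura, Chaudhari, Adeyemi, Okonkwo.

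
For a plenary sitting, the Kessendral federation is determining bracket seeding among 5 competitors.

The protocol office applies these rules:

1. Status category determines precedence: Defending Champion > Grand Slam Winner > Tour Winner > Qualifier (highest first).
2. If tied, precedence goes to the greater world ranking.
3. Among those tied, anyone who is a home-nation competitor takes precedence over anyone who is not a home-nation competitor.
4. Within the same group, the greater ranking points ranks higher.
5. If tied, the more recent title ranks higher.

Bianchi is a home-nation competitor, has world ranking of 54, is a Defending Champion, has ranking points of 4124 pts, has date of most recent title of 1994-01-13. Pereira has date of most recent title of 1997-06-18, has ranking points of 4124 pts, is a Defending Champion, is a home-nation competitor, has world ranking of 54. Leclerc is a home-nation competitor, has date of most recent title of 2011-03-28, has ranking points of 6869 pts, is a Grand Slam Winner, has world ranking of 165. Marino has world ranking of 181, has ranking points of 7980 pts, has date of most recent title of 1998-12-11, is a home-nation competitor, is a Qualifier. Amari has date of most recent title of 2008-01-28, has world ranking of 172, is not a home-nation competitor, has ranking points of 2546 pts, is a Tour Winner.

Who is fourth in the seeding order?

Amari

By status category: Pereira and Bianchi (Defending Champion); then Leclerc (Grand Slam Winner); then Amari (Tour Winner); then Marino (Qualifier).
Pereira and Bianchi both have world ranking 54, so the next rule applies.
Pereira and Bianchi are each a home-nation competitor, so the next rule applies.
Pereira and Bianchi both have ranking points 4124 pts, so the next rule applies.
Among Pereira and Bianchi, by date of most recent title (later first): Pereira (1997-06-18) before Bianchi (1994-01-13).
Order: Pereira, Bianchi, Leclerc, Amari, Marino.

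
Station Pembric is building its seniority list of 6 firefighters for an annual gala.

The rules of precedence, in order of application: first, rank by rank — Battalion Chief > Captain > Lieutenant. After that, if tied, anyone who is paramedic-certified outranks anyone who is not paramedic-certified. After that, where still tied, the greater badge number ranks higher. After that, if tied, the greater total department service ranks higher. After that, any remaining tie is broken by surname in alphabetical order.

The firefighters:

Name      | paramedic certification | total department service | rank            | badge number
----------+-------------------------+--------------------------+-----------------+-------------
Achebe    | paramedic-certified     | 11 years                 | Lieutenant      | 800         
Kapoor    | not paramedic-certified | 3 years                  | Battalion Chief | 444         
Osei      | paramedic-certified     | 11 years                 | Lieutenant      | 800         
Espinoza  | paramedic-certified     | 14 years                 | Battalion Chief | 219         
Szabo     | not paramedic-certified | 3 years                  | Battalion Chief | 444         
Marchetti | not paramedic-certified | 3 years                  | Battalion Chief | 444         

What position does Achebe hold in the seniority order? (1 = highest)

5

By rank: Espinoza, Kapoor, Marchetti and Szabo (Battalion Chief); then Achebe and Osei (Lieutenant).
Among Espinoza, Kapoor, Marchetti and Szabo, paramedic-certified before not paramedic-certified: Espinoza (paramedic-certified) before Kapoor, Marchetti and Szabo (not paramedic-certified).
Kapoor, Marchetti and Szabo all have badge number 444, so the next rule applies.
Kapoor, Marchetti and Szabo all have total department service 3 years, so the next rule applies.
Among Kapoor, Marchetti and Szabo, alphabetically by surname: Kapoor before Marchetti before Szabo.
Achebe and Osei are each paramedic-certified, so the next rule applies.
Achebe and Osei both have badge number 800, so the next rule applies.
Achebe and Osei both have total department service 11 years, so the next rule applies.
Among Achebe and Osei, alphabetically by surname: Achebe before Osei.
Order: Espinoza, Kapoor, Marchetti, Szabo, Achebe, Osei. So position 5.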